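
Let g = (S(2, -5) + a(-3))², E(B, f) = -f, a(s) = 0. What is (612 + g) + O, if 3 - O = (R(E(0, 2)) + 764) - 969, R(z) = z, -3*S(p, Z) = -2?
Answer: 7402/9 ≈ 822.44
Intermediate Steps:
S(p, Z) = ⅔ (S(p, Z) = -⅓*(-2) = ⅔)
g = 4/9 (g = (⅔ + 0)² = (⅔)² = 4/9 ≈ 0.44444)
O = 210 (O = 3 - ((-1*2 + 764) - 969) = 3 - ((-2 + 764) - 969) = 3 - (762 - 969) = 3 - 1*(-207) = 3 + 207 = 210)
(612 + g) + O = (612 + 4/9) + 210 = 5512/9 + 210 = 7402/9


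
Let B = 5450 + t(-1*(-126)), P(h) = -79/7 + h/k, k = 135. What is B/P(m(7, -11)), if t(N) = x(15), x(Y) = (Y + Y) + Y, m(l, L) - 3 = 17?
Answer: -207711/421 ≈ -493.38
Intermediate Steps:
m(l, L) = 20 (m(l, L) = 3 + 17 = 20)
x(Y) = 3*Y (x(Y) = 2*Y + Y = 3*Y)
t(N) = 45 (t(N) = 3*15 = 45)
P(h) = -79/7 + h/135
B = 5495 (B = 5450 + 45 = 5495)
B/P(m(7, -11)) = 5495/(-79/7 + (1/135)*20) = 5495/(-79/7 + 4/27) = 5495/(-2105/189) = 5495*(-189/2105) = -207711/421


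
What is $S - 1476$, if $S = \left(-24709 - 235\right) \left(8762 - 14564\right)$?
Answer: $144723612$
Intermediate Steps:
$S = 144725088$ ($S = \left(-24944\right) \left(-5802\right) = 144725088$)
$S - 1476 = 144725088 - 1476 = 144723612$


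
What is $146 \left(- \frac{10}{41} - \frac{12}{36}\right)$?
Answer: $- \frac{10366}{123} \approx -84.276$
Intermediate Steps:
$146 \left(- \frac{10}{41} - \frac{12}{36}\right) = 146 \left(\left(-10\right) \frac{1}{41} - \frac{1}{3}\right) = 146 \left(- \frac{10}{41} - \frac{1}{3}\right) = 146 \left(- \frac{71}{123}\right) = - \frac{10366}{123}$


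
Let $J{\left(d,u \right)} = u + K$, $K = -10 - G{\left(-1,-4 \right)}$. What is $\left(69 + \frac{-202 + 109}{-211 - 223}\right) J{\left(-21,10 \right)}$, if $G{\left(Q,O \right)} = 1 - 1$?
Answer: $0$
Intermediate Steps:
$G{\left(Q,O \right)} = 0$
$K = -10$ ($K = -10 - 0 = -10 + 0 = -10$)
$J{\left(d,u \right)} = -10 + u$ ($J{\left(d,u \right)} = u - 10 = -10 + u$)
$\left(69 + \frac{-202 + 109}{-211 - 223}\right) J{\left(-21,10 \right)} = \left(69 + \frac{-202 + 109}{-211 - 223}\right) \left(-10 + 10\right) = \left(69 - \frac{93}{-434}\right) 0 = \left(69 - - \frac{3}{14}\right) 0 = \left(69 + \frac{3}{14}\right) 0 = \frac{969}{14} \cdot 0 = 0$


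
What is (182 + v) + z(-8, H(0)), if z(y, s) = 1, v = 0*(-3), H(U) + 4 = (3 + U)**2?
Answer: 183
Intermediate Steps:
H(U) = -4 + (3 + U)**2
v = 0
(182 + v) + z(-8, H(0)) = (182 + 0) + 1 = 182 + 1 = 183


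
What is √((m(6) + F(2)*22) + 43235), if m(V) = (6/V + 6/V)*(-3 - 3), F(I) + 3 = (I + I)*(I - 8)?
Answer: √42629 ≈ 206.47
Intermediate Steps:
F(I) = -3 + 2*I*(-8 + I) (F(I) = -3 + (I + I)*(I - 8) = -3 + (2*I)*(-8 + I) = -3 + 2*I*(-8 + I))
m(V) = -72/V (m(V) = (12/V)*(-6) = -72/V)
√((m(6) + F(2)*22) + 43235) = √((-72/6 + (-3 - 16*2 + 2*2²)*22) + 43235) = √((-72*⅙ + (-3 - 32 + 2*4)*22) + 43235) = √((-12 + (-3 - 32 + 8)*22) + 43235) = √((-12 - 27*22) + 43235) = √((-12 - 594) + 43235) = √(-606 + 43235) = √42629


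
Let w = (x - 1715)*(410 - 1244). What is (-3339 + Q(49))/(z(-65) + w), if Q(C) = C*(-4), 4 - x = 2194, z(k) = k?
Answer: -707/651341 ≈ -0.0010855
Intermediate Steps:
x = -2190 (x = 4 - 1*2194 = 4 - 2194 = -2190)
Q(C) = -4*C
w = 3256770 (w = (-2190 - 1715)*(410 - 1244) = -3905*(-834) = 3256770)
(-3339 + Q(49))/(z(-65) + w) = (-3339 - 4*49)/(-65 + 3256770) = (-3339 - 196)/3256705 = -3535*1/3256705 = -707/651341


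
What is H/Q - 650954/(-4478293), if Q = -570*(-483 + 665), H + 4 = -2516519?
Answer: 3779085767733/154859371940 ≈ 24.403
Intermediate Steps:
H = -2516523 (H = -4 - 2516519 = -2516523)
Q = -103740 (Q = -570*182 = -103740)
H/Q - 650954/(-4478293) = -2516523/(-103740) - 650954/(-4478293) = -2516523*(-1/103740) - 650954*(-1/4478293) = 838841/34580 + 650954/4478293 = 3779085767733/154859371940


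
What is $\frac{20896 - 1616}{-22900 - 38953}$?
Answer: $- \frac{19280}{61853} \approx -0.31171$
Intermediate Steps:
$\frac{20896 - 1616}{-22900 - 38953} = \frac{19280}{-61853} = 19280 \left(- \frac{1}{61853}\right) = - \frac{19280}{61853}$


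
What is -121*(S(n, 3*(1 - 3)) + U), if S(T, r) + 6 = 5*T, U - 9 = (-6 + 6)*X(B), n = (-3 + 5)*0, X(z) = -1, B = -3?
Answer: -363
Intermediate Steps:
n = 0 (n = 2*0 = 0)
U = 9 (U = 9 + (-6 + 6)*(-1) = 9 + 0*(-1) = 9 + 0 = 9)
S(T, r) = -6 + 5*T
-121*(S(n, 3*(1 - 3)) + U) = -121*((-6 + 5*0) + 9) = -121*((-6 + 0) + 9) = -121*(-6 + 9) = -121*3 = -363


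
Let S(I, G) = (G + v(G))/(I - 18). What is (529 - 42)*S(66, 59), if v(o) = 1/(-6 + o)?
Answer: 190417/318 ≈ 598.80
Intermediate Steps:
S(I, G) = (G + 1/(-6 + G))/(-18 + I) (S(I, G) = (G + 1/(-6 + G))/(I - 18) = (G + 1/(-6 + G))/(-18 + I))
(529 - 42)*S(66, 59) = (529 - 42)*((1 + 59*(-6 + 59))/((-18 + 66)*(-6 + 59))) = 487*((1 + 59*53)/(48*53)) = 487*((1/48)*(1/53)*(1 + 3127)) = 487*((1/48)*(1/53)*3128) = 487*(391/318) = 190417/318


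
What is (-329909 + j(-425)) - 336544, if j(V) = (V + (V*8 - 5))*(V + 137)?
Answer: 436587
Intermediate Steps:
j(V) = (-5 + 9*V)*(137 + V) (j(V) = (V + (8*V - 5))*(137 + V) = (V + (-5 + 8*V))*(137 + V) = (-5 + 9*V)*(137 + V))
(-329909 + j(-425)) - 336544 = (-329909 + (-685 + 9*(-425)² + 1228*(-425))) - 336544 = (-329909 + (-685 + 9*180625 - 521900)) - 336544 = (-329909 + (-685 + 1625625 - 521900)) - 336544 = (-329909 + 1103040) - 336544 = 773131 - 336544 = 436587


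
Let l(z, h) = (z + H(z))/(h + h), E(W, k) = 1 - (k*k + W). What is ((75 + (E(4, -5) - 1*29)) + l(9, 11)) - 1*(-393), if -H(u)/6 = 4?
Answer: 9027/22 ≈ 410.32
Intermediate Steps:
H(u) = -24 (H(u) = -6*4 = -24)
E(W, k) = 1 - W - k² (E(W, k) = 1 - (k² + W) = 1 - (W + k²) = 1 + (-W - k²) = 1 - W - k²)
l(z, h) = (-24 + z)/(2*h) (l(z, h) = (z - 24)/(h + h) = (-24 + z)/((2*h)) = (-24 + z)*(1/(2*h)) = (-24 + z)/(2*h))
((75 + (E(4, -5) - 1*29)) + l(9, 11)) - 1*(-393) = ((75 + ((1 - 1*4 - 1*(-5)²) - 1*29)) + (½)*(-24 + 9)/11) - 1*(-393) = ((75 + ((1 - 4 - 1*25) - 29)) + (½)*(1/11)*(-15)) + 393 = ((75 + ((1 - 4 - 25) - 29)) - 15/22) + 393 = ((75 + (-28 - 29)) - 15/22) + 393 = ((75 - 57) - 15/22) + 393 = (18 - 15/22) + 393 = 381/22 + 393 = 9027/22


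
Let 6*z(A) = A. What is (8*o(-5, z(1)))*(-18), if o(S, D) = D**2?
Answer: -4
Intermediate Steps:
z(A) = A/6
(8*o(-5, z(1)))*(-18) = (8*((1/6)*1)**2)*(-18) = (8*(1/6)**2)*(-18) = (8*(1/36))*(-18) = (2/9)*(-18) = -4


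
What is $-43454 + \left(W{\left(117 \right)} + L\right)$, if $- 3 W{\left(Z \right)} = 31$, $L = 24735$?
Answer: $- \frac{56188}{3} \approx -18729.0$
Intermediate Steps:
$W{\left(Z \right)} = - \frac{31}{3}$ ($W{\left(Z \right)} = \left(- \frac{1}{3}\right) 31 = - \frac{31}{3}$)
$-43454 + \left(W{\left(117 \right)} + L\right) = -43454 + \left(- \frac{31}{3} + 24735\right) = -43454 + \frac{74174}{3} = - \frac{56188}{3}$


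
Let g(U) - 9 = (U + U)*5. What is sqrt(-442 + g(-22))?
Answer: I*sqrt(653) ≈ 25.554*I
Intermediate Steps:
g(U) = 9 + 10*U (g(U) = 9 + (U + U)*5 = 9 + (2*U)*5 = 9 + 10*U)
sqrt(-442 + g(-22)) = sqrt(-442 + (9 + 10*(-22))) = sqrt(-442 + (9 - 220)) = sqrt(-442 - 211) = sqrt(-653) = I*sqrt(653)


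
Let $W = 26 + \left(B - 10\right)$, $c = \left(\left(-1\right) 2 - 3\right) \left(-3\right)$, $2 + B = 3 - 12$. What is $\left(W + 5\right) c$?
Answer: $150$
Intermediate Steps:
$B = -11$ ($B = -2 + \left(3 - 12\right) = -2 - 9 = -11$)
$c = 15$ ($c = \left(-2 - 3\right) \left(-3\right) = \left(-5\right) \left(-3\right) = 15$)
$W = 5$ ($W = 26 - 21 = 5$)
$\left(W + 5\right) c = \left(5 + 5\right) 15 = 10 \cdot 15 = 150$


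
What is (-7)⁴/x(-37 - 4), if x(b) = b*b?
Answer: 2401/1681 ≈ 1.4283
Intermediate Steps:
x(b) = b²
(-7)⁴/x(-37 - 4) = (-7)⁴/((-37 - 4)²) = 2401/((-41)²) = 2401/1681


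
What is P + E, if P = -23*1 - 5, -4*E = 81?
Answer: -193/4 ≈ -48.250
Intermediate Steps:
E = -81/4 (E = -¼*81 = -81/4 ≈ -20.250)
P = -28 (P = -23 - 5 = -28)
P + E = -28 - 81/4 = -193/4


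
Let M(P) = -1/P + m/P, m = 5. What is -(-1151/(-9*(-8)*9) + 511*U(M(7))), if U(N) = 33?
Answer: -10926073/648 ≈ -16861.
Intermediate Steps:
M(P) = 4/P (M(P) = -1/P + 5/P = 4/P)
-(-1151/(-9*(-8)*9) + 511*U(M(7))) = -(-1151/(-9*(-8)*9) + 511*33) = -(-1151/(72*9) + 16863) = -(-1151/648 + 16863) = -1*10926073/648 = -10926073/648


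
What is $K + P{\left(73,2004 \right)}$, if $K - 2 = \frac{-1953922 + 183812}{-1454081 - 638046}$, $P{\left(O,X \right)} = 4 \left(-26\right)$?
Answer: $- \frac{211626844}{2092127} \approx -101.15$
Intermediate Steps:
$P{\left(O,X \right)} = -104$
$K = \frac{5954364}{2092127}$ ($K = 2 + \frac{-1953922 + 183812}{-1454081 - 638046} = 2 - \frac{1770110}{-2092127} = 2 - - \frac{1770110}{2092127} = 2 + \frac{1770110}{2092127} = \frac{5954364}{2092127} \approx 2.8461$)
$K + P{\left(73,2004 \right)} = \frac{5954364}{2092127} - 104 = - \frac{211626844}{2092127}$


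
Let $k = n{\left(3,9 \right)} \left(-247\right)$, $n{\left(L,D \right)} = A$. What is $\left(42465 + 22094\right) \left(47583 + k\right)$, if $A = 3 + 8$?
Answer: $2896504094$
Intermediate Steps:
$A = 11$
$n{\left(L,D \right)} = 11$
$k = -2717$ ($k = 11 \left(-247\right) = -2717$)
$\left(42465 + 22094\right) \left(47583 + k\right) = \left(42465 + 22094\right) \left(47583 - 2717\right) = 64559 \cdot 44866 = 2896504094$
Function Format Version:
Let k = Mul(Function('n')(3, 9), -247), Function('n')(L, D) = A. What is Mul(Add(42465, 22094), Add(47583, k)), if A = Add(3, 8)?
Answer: 2896504094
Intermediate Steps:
A = 11
Function('n')(L, D) = 11
k = -2717 (k = Mul(11, -247) = -2717)
Mul(Add(42465, 22094), Add(47583, k)) = Mul(Add(42465, 22094), Add(47583, -2717)) = Mul(64559, 44866) = 2896504094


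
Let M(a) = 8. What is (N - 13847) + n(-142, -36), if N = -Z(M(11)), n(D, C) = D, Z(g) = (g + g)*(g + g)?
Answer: -14245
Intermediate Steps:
Z(g) = 4*g² (Z(g) = (2*g)*(2*g) = 4*g²)
N = -256 (N = -4*8² = -4*64 = -1*256 = -256)
(N - 13847) + n(-142, -36) = (-256 - 13847) - 142 = -14103 - 142 = -14245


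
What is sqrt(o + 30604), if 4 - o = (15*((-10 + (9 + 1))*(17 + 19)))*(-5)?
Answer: 4*sqrt(1913) ≈ 174.95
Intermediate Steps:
o = 4 (o = 4 - 15*((-10 + (9 + 1))*(17 + 19))*(-5) = 4 - 15*((-10 + 10)*36)*(-5) = 4 - 15*(0*36)*(-5) = 4 - 15*0*(-5) = 4 - 0*(-5) = 4 - 1*0 = 4 + 0 = 4)
sqrt(o + 30604) = sqrt(4 + 30604) = sqrt(30608) = 4*sqrt(1913)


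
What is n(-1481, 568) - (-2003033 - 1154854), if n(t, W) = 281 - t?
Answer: 3159649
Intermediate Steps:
n(-1481, 568) - (-2003033 - 1154854) = (281 - 1*(-1481)) - (-2003033 - 1154854) = (281 + 1481) - 1*(-3157887) = 1762 + 3157887 = 3159649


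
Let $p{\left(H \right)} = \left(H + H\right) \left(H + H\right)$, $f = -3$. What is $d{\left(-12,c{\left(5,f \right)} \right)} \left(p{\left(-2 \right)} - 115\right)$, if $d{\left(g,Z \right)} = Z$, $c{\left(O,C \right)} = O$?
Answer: $-495$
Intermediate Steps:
$p{\left(H \right)} = 4 H^{2}$ ($p{\left(H \right)} = 2 H 2 H = 4 H^{2}$)
$d{\left(-12,c{\left(5,f \right)} \right)} \left(p{\left(-2 \right)} - 115\right) = 5 \left(4 \left(-2\right)^{2} - 115\right) = 5 \left(4 \cdot 4 - 115\right) = 5 \left(16 - 115\right) = 5 \left(-99\right) = -495$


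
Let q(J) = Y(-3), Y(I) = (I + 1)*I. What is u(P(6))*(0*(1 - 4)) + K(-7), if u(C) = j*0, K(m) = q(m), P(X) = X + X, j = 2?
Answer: 6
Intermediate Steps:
P(X) = 2*X
Y(I) = I*(1 + I) (Y(I) = (1 + I)*I = I*(1 + I))
q(J) = 6 (q(J) = -3*(1 - 3) = -3*(-2) = 6)
K(m) = 6
u(C) = 0 (u(C) = 2*0 = 0)
u(P(6))*(0*(1 - 4)) + K(-7) = 0*(0*(1 - 4)) + 6 = 0*(0*(-3)) + 6 = 0*0 + 6 = 0 + 6 = 6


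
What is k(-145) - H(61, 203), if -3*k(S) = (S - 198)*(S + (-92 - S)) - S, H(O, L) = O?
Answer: -10628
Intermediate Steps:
k(S) = -6072 + 31*S (k(S) = -((S - 198)*(S + (-92 - S)) - S)/3 = -((-198 + S)*(-92) - S)/3 = -((18216 - 92*S) - S)/3 = -(18216 - 93*S)/3 = -6072 + 31*S)
k(-145) - H(61, 203) = (-6072 + 31*(-145)) - 1*61 = (-6072 - 4495) - 61 = -10567 - 61 = -10628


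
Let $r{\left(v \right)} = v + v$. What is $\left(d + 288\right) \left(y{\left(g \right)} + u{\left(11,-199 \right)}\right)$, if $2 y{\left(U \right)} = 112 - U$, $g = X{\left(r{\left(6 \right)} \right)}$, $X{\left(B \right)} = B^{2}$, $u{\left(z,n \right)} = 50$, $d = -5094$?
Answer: $-163404$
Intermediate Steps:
$r{\left(v \right)} = 2 v$
$g = 144$ ($g = \left(2 \cdot 6\right)^{2} = 12^{2} = 144$)
$y{\left(U \right)} = 56 - \frac{U}{2}$ ($y{\left(U \right)} = \frac{112 - U}{2} = 56 - \frac{U}{2}$)
$\left(d + 288\right) \left(y{\left(g \right)} + u{\left(11,-199 \right)}\right) = \left(-5094 + 288\right) \left(\left(56 - 72\right) + 50\right) = - 4806 \left(\left(56 - 72\right) + 50\right) = - 4806 \left(-16 + 50\right) = \left(-4806\right) 34 = -163404$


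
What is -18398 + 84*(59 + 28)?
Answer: -11090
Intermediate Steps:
-18398 + 84*(59 + 28) = -18398 + 84*87 = -18398 + 7308 = -11090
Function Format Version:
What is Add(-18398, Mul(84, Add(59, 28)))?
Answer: -11090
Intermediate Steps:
Add(-18398, Mul(84, Add(59, 28))) = Add(-18398, Mul(84, 87)) = Add(-18398, 7308) = -11090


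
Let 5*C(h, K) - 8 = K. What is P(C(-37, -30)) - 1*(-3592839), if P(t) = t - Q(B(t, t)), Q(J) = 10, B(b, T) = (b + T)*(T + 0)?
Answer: 17964123/5 ≈ 3.5928e+6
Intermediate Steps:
B(b, T) = T*(T + b) (B(b, T) = (T + b)*T = T*(T + b))
C(h, K) = 8/5 + K/5
P(t) = -10 + t (P(t) = t - 1*10 = t - 10 = -10 + t)
P(C(-37, -30)) - 1*(-3592839) = (-10 + (8/5 + (⅕)*(-30))) - 1*(-3592839) = (-10 + (8/5 - 6)) + 3592839 = (-10 - 22/5) + 3592839 = -72/5 + 3592839 = 17964123/5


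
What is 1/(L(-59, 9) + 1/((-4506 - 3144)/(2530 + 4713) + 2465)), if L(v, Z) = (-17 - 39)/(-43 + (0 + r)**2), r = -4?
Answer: 481851315/999590881 ≈ 0.48205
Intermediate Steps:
L(v, Z) = 56/27 (L(v, Z) = (-17 - 39)/(-43 + (0 - 4)**2) = -56/(-43 + (-4)**2) = -56/(-43 + 16) = -56/(-27) = -56*(-1/27) = 56/27)
1/(L(-59, 9) + 1/((-4506 - 3144)/(2530 + 4713) + 2465)) = 1/(56/27 + 1/((-4506 - 3144)/(2530 + 4713) + 2465)) = 1/(56/27 + 1/(-7650/7243 + 2465)) = 1/(56/27 + 1/(17846345/7243)) = 1/(56/27 + 7243/17846345) = 1/(999590881/481851315) = 481851315/999590881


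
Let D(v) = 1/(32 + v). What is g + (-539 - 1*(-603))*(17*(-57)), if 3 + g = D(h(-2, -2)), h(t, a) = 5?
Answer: -2294702/37 ≈ -62019.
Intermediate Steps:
g = -110/37 (g = -3 + 1/(32 + 5) = -3 + 1/37 = -110/37 ≈ -2.9730)
g + (-539 - 1*(-603))*(17*(-57)) = -110/37 + (-539 - 1*(-603))*(17*(-57)) = -110/37 + (-539 + 603)*(-969) = -110/37 + 64*(-969) = -110/37 - 62016 = -2294702/37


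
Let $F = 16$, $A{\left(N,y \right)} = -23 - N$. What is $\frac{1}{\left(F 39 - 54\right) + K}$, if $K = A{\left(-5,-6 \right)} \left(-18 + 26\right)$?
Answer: $\frac{1}{426} \approx 0.0023474$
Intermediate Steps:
$K = -144$ ($K = \left(-23 - -5\right) \left(-18 + 26\right) = \left(-23 + 5\right) 8 = \left(-18\right) 8 = -144$)
$\frac{1}{\left(F 39 - 54\right) + K} = \frac{1}{\left(16 \cdot 39 - 54\right) - 144} = \frac{1}{\left(624 - 54\right) - 144} = \frac{1}{570 - 144} = \frac{1}{426}$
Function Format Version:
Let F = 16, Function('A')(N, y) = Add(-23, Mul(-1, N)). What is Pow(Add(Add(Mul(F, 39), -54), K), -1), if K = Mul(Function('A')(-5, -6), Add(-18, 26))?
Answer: Rational(1, 426) ≈ 0.0023474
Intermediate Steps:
K = -144 (K = Mul(Add(-23, Mul(-1, -5)), Add(-18, 26)) = Mul(Add(-23, 5), 8) = Mul(-18, 8) = -144)
Pow(Add(Add(Mul(F, 39), -54), K), -1) = Pow(Add(Add(Mul(16, 39), -54), -144), -1) = Pow(Add(Add(624, -54), -144), -1) = Pow(Add(570, -144), -1) = Pow(426, -1) = Rational(1, 426)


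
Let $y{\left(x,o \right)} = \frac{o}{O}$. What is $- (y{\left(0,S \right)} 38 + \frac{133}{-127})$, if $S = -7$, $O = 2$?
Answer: $\frac{17024}{127} \approx 134.05$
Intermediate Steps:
$y{\left(x,o \right)} = \frac{o}{2}$
$- (y{\left(0,S \right)} 38 + \frac{133}{-127}) = - (\frac{1}{2} \left(-7\right) 38 + \frac{133}{-127}) = - (\left(- \frac{7}{2}\right) 38 + 133 \left(- \frac{1}{127}\right)) = - (-133 - \frac{133}{127}) = \left(-1\right) \left(- \frac{17024}{127}\right) = \frac{17024}{127}$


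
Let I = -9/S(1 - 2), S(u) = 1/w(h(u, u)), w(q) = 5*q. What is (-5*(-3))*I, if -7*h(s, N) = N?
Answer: -675/7 ≈ -96.429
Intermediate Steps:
h(s, N) = -N/7
S(u) = -7/(5*u) (S(u) = 1/(5*(-u/7)) = 1/(-5*u/7) = -7/(5*u))
I = -45/7 (I = -9/((-7/(5*(1 - 2)))) = -9/((-7/5/(-1))) = -9/((-7/5*(-1))) = -9/7/5 = -9*5/7 = -45/7 ≈ -6.4286)
(-5*(-3))*I = -5*(-3)*(-45/7) = 15*(-45/7) = -675/7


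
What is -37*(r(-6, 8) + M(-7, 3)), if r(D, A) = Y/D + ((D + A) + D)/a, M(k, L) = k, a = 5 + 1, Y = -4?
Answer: 259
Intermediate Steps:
a = 6
r(D, A) = -4/D + D/3 + A/6 (r(D, A) = -4/D + ((D + A) + D)/6 = -4/D + ((A + D) + D)*(⅙) = -4/D + (A + 2*D)*(⅙) = -4/D + (D/3 + A/6) = -4/D + D/3 + A/6)
-37*(r(-6, 8) + M(-7, 3)) = -37*((-4/(-6) + (⅓)*(-6) + (⅙)*8) - 7) = -37*((-4*(-⅙) - 2 + 4/3) - 7) = -37*((⅔ - 2 + 4/3) - 7) = -37*(0 - 7) = -37*(-7) = 259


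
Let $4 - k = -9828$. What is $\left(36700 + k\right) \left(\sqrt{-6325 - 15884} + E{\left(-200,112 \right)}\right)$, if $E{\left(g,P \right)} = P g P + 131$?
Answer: $-116733385908 + 46532 i \sqrt{22209} \approx -1.1673 \cdot 10^{11} + 6.9345 \cdot 10^{6} i$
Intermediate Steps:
$E{\left(g,P \right)} = 131 + g P^{2}$ ($E{\left(g,P \right)} = g P^{2} + 131 = 131 + g P^{2}$)
$k = 9832$ ($k = 4 - -9828 = 4 + 9828 = 9832$)
$\left(36700 + k\right) \left(\sqrt{-6325 - 15884} + E{\left(-200,112 \right)}\right) = \left(36700 + 9832\right) \left(\sqrt{-6325 - 15884} + \left(131 - 200 \cdot 112^{2}\right)\right) = 46532 \left(\sqrt{-22209} + \left(131 - 2508800\right)\right) = 46532 \left(i \sqrt{22209} + \left(131 - 2508800\right)\right) = 46532 \left(i \sqrt{22209} - 2508669\right) = 46532 \left(-2508669 + i \sqrt{22209}\right) = -116733385908 + 46532 i \sqrt{22209}$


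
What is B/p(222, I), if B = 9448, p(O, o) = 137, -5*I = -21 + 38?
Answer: 9448/137 ≈ 68.964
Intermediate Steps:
I = -17/5 (I = -(-21 + 38)/5 = -1/5*17 = -17/5 ≈ -3.4000)
B/p(222, I) = 9448/137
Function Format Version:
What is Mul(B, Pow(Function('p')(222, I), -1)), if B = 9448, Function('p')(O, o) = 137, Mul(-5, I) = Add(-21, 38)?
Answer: Rational(9448, 137) ≈ 68.964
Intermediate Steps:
I = Rational(-17, 5) (I = Mul(Rational(-1, 5), Add(-21, 38)) = Mul(Rational(-1, 5), 17) = Rational(-17, 5) ≈ -3.4000)
Mul(B, Pow(Function('p')(222, I), -1)) = Mul(9448, Pow(137, -1)) = Mul(9448, Rational(1, 137)) = Rational(9448, 137)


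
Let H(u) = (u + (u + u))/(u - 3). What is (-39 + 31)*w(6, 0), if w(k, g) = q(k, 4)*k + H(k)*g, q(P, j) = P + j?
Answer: -480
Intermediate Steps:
H(u) = 3*u/(-3 + u) (H(u) = (u + 2*u)/(-3 + u) = (3*u)/(-3 + u) = 3*u/(-3 + u))
w(k, g) = k*(4 + k) + 3*g*k/(-3 + k) (w(k, g) = (k + 4)*k + (3*k/(-3 + k))*g = (4 + k)*k + 3*g*k/(-3 + k) = k*(4 + k) + 3*g*k/(-3 + k))
(-39 + 31)*w(6, 0) = (-39 + 31)*(6*(3*0 + (-3 + 6)*(4 + 6))/(-3 + 6)) = -48*(0 + 3*10)/3 = -48*(0 + 30)/3 = -48*30/3 = -8*60 = -480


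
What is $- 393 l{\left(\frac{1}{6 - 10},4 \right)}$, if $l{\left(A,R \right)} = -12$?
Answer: $4716$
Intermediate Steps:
$- 393 l{\left(\frac{1}{6 - 10},4 \right)} = \left(-393\right) \left(-12\right) = 4716$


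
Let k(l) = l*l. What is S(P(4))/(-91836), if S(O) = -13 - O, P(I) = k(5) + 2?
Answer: 10/22959 ≈ 0.00043556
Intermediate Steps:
k(l) = l**2
P(I) = 27 (P(I) = 5**2 + 2 = 25 + 2 = 27)
S(P(4))/(-91836) = (-13 - 1*27)/(-91836) = (-13 - 27)*(-1/91836) = -40*(-1/91836) = 10/22959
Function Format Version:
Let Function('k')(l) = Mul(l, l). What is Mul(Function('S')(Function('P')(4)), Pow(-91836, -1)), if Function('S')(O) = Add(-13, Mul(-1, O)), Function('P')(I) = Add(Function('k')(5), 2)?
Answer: Rational(10, 22959) ≈ 0.00043556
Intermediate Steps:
Function('k')(l) = Pow(l, 2)
Function('P')(I) = 27 (Function('P')(I) = Add(Pow(5, 2), 2) = Add(25, 2) = 27)
Mul(Function('S')(Function('P')(4)), Pow(-91836, -1)) = Mul(Add(-13, Mul(-1, 27)), Pow(-91836, -1)) = Mul(Add(-13, -27), Rational(-1, 91836)) = Mul(-40, Rational(-1, 91836)) = Rational(10, 22959)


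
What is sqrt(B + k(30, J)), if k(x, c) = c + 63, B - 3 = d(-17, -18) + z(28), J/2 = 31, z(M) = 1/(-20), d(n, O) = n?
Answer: sqrt(11095)/10 ≈ 10.533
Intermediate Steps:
z(M) = -1/20
J = 62 (J = 2*31 = 62)
B = -281/20 (B = 3 + (-17 - 1/20) = 3 - 341/20 = -281/20 ≈ -14.050)
k(x, c) = 63 + c
sqrt(B + k(30, J)) = sqrt(-281/20 + (63 + 62)) = sqrt(-281/20 + 125) = sqrt(2219/20) = sqrt(11095)/10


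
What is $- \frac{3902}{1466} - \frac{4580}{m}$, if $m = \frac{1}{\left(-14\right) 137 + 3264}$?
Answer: $- \frac{4518712391}{733} \approx -6.1647 \cdot 10^{6}$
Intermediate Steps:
$m = \frac{1}{1346}$ ($m = \frac{1}{-1918 + 3264} = \frac{1}{1346} \approx 0.00074294$)
$- \frac{3902}{1466} - \frac{4580}{m} = - \frac{3902}{1466} - 4580 \frac{1}{\frac{1}{1346}} = \left(-3902\right) \frac{1}{1466} - 6164680 = - \frac{1951}{733} - 6164680 = - \frac{4518712391}{733}$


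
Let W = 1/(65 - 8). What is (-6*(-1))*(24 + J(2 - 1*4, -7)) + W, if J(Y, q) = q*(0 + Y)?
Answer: 12997/57 ≈ 228.02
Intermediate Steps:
J(Y, q) = Y*q (J(Y, q) = q*Y = Y*q)
W = 1/57 ≈ 0.017544
(-6*(-1))*(24 + J(2 - 1*4, -7)) + W = (-6*(-1))*(24 + (2 - 1*4)*(-7)) + 1/57 = 6*(24 + (2 - 4)*(-7)) + 1/57 = 6*(24 - 2*(-7)) + 1/57 = 6*(24 + 14) + 1/57 = 6*38 + 1/57 = 228 + 1/57 = 12997/57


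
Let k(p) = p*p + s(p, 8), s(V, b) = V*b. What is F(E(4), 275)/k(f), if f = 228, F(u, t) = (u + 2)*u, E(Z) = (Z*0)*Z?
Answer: 0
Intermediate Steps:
E(Z) = 0 (E(Z) = 0*Z = 0)
F(u, t) = u*(2 + u) (F(u, t) = (2 + u)*u = u*(2 + u))
k(p) = p**2 + 8*p (k(p) = p*p + p*8 = p**2 + 8*p)
F(E(4), 275)/k(f) = (0*(2 + 0))/((228*(8 + 228))) = (0*2)/((228*236)) = 0/53808 = 0*(1/53808) = 0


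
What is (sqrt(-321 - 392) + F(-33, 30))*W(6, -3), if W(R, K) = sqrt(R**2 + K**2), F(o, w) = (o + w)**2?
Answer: 3*sqrt(5)*(9 + I*sqrt(713)) ≈ 60.374 + 179.12*I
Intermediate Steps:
W(R, K) = sqrt(K**2 + R**2)
(sqrt(-321 - 392) + F(-33, 30))*W(6, -3) = (sqrt(-321 - 392) + (-33 + 30)**2)*sqrt((-3)**2 + 6**2) = (sqrt(-713) + (-3)**2)*sqrt(9 + 36) = (I*sqrt(713) + 9)*sqrt(45) = (9 + I*sqrt(713))*(3*sqrt(5)) = 3*sqrt(5)*(9 + I*sqrt(713))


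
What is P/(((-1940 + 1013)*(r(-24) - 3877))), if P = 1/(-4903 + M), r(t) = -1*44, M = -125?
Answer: -1/18275608476 ≈ -5.4718e-11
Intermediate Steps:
r(t) = -44
P = -1/5028 (P = 1/(-4903 - 125) = 1/(-5028) = -1/5028 ≈ -0.00019889)
P/(((-1940 + 1013)*(r(-24) - 3877))) = -1/((-1940 + 1013)*(-44 - 3877))/5028 = -1/(5028*((-927*(-3921)))) = -1/5028/3634767 = -1/5028*1/3634767 = -1/18275608476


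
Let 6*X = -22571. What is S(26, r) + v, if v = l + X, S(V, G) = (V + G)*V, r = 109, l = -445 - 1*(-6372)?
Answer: 34051/6 ≈ 5675.2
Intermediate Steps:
l = 5927 (l = -445 + 6372 = 5927)
X = -22571/6 (X = (⅙)*(-22571) = -22571/6 ≈ -3761.8)
S(V, G) = V*(G + V) (S(V, G) = (G + V)*V = V*(G + V))
v = 12991/6 (v = 5927 - 22571/6 = 12991/6 ≈ 2165.2)
S(26, r) + v = 26*(109 + 26) + 12991/6 = 26*135 + 12991/6 = 3510 + 12991/6 = 34051/6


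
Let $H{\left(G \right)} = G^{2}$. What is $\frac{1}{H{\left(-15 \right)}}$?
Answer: $\frac{1}{225} \approx 0.0044444$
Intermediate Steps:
$\frac{1}{H{\left(-15 \right)}} = \frac{1}{\left(-15\right)^{2}} = \frac{1}{225}$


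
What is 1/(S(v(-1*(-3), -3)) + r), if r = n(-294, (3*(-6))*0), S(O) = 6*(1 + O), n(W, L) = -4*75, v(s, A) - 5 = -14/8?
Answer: -2/549 ≈ -0.0036430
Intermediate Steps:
v(s, A) = 13/4 (v(s, A) = 5 - 14/8 = 5 - 14*⅛ = 5 - 7/4 = 13/4)
n(W, L) = -300
S(O) = 6 + 6*O
r = -300
1/(S(v(-1*(-3), -3)) + r) = 1/((6 + 6*(13/4)) - 300) = 1/((6 + 39/2) - 300) = 1/(51/2 - 300) = 1/(-549/2) = -2/549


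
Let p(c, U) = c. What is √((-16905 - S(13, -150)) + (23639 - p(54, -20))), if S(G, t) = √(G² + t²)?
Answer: √(6680 - √22669) ≈ 80.805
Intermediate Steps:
√((-16905 - S(13, -150)) + (23639 - p(54, -20))) = √((-16905 - √(13² + (-150)²)) + (23639 - 1*54)) = √((-16905 - √(169 + 22500)) + (23639 - 54)) = √((-16905 - √22669) + 23585) = √(6680 - √22669)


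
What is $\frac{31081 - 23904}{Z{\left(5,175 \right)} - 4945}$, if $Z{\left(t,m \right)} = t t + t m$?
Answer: $- \frac{7177}{4045} \approx -1.7743$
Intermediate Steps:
$Z{\left(t,m \right)} = t^{2} + m t$
$\frac{31081 - 23904}{Z{\left(5,175 \right)} - 4945} = \frac{31081 - 23904}{5 \left(175 + 5\right) - 4945} = \frac{7177}{5 \cdot 180 - 4945} = \frac{7177}{900 - 4945} = \frac{7177}{-4045} = 7177 \left(- \frac{1}{4045}\right) = - \frac{7177}{4045}$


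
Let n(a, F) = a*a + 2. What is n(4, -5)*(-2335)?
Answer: -42030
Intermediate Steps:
n(a, F) = 2 + a**2 (n(a, F) = a**2 + 2 = 2 + a**2)
n(4, -5)*(-2335) = (2 + 4**2)*(-2335) = (2 + 16)*(-2335) = 18*(-2335) = -42030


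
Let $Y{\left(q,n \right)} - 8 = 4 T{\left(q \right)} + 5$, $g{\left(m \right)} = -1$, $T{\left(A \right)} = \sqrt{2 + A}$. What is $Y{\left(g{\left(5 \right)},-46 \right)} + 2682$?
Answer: $2699$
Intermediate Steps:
$Y{\left(q,n \right)} = 13 + 4 \sqrt{2 + q}$ ($Y{\left(q,n \right)} = 8 + \left(4 \sqrt{2 + q} + 5\right) = 8 + \left(5 + 4 \sqrt{2 + q}\right) = 13 + 4 \sqrt{2 + q}$)
$Y{\left(g{\left(5 \right)},-46 \right)} + 2682 = \left(13 + 4 \sqrt{2 - 1}\right) + 2682 = \left(13 + 4 \sqrt{1}\right) + 2682 = \left(13 + 4 \cdot 1\right) + 2682 = \left(13 + 4\right) + 2682 = 17 + 2682 = 2699$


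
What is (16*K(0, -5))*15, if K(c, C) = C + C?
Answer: -2400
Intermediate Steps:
K(c, C) = 2*C
(16*K(0, -5))*15 = (16*(2*(-5)))*15 = (16*(-10))*15 = -160*15 = -2400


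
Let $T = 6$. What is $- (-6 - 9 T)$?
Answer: $60$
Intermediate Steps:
$- (-6 - 9 T) = - (-6 - 54) = \left(-1\right) \left(-60\right) = 60$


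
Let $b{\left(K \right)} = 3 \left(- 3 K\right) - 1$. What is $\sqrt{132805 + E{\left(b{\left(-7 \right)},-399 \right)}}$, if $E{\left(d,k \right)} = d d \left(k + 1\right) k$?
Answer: $\sqrt{610567693} \approx 24710.0$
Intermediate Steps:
$b{\left(K \right)} = -1 - 9 K$ ($b{\left(K \right)} = - 9 K - 1 = -1 - 9 K$)
$E{\left(d,k \right)} = k d^{2} \left(1 + k\right)$ ($E{\left(d,k \right)} = d^{2} \left(1 + k\right) k = d^{2} k \left(1 + k\right) = k d^{2} \left(1 + k\right)$)
$\sqrt{132805 + E{\left(b{\left(-7 \right)},-399 \right)}} = \sqrt{132805 - 399 \left(-1 - -63\right)^{2} \left(1 - 399\right)} = \sqrt{132805 - 399 \left(-1 + 63\right)^{2} \left(-398\right)} = \sqrt{132805 - 399 \cdot 62^{2} \left(-398\right)} = \sqrt{132805 - 1533756 \left(-398\right)} = \sqrt{132805 + 610434888} = \sqrt{610567693}$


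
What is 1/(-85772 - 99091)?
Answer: -1/184863 ≈ -5.4094e-6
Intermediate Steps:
1/(-85772 - 99091) = 1/(-184863) = -1/184863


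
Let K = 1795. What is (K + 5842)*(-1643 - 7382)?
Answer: -68923925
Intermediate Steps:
(K + 5842)*(-1643 - 7382) = (1795 + 5842)*(-1643 - 7382) = 7637*(-9025) = -68923925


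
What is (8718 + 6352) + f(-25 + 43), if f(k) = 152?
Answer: 15222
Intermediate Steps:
(8718 + 6352) + f(-25 + 43) = (8718 + 6352) + 152 = 15070 + 152 = 15222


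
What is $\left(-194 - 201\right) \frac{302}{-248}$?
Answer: $\frac{59645}{124} \approx 481.01$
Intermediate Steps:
$\left(-194 - 201\right) \frac{302}{-248} = \left(-194 - 201\right) 302 \left(- \frac{1}{248}\right) = \left(-194 - 201\right) \left(- \frac{151}{124}\right) = \left(-395\right) \left(- \frac{151}{124}\right) = \frac{59645}{124}$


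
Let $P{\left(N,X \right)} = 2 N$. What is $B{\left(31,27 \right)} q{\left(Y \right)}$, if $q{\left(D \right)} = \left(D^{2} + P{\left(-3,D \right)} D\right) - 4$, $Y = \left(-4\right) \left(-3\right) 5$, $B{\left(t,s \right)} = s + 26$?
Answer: $171508$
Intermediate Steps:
$B{\left(t,s \right)} = 26 + s$
$Y = 60$ ($Y = 12 \cdot 5 = 60$)
$q{\left(D \right)} = -4 + D^{2} - 6 D$ ($q{\left(D \right)} = \left(D^{2} + 2 \left(-3\right) D\right) - 4 = \left(D^{2} - 6 D\right) - 4 = -4 + D^{2} - 6 D$)
$B{\left(31,27 \right)} q{\left(Y \right)} = \left(26 + 27\right) \left(-4 + 60^{2} - 360\right) = 53 \left(-4 + 3600 - 360\right) = 53 \cdot 3236 = 171508$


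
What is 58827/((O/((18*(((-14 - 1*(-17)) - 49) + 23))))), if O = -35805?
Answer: 8118126/11935 ≈ 680.20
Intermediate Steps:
58827/((O/((18*(((-14 - 1*(-17)) - 49) + 23))))) = 58827/((-35805*1/(18*(((-14 - 1*(-17)) - 49) + 23)))) = 58827/((-35805*1/(18*(((-14 + 17) - 49) + 23)))) = 58827/((-35805*1/(18*((3 - 49) + 23)))) = 58827/((-35805*1/(18*(-46 + 23)))) = 58827/((-35805/(18*(-23)))) = 58827/((-35805/(-414))) = 58827/((-35805*(-1/414))) = 58827/(11935/138) = 58827*(138/11935) = 8118126/11935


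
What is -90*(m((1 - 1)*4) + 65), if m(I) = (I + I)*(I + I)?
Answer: -5850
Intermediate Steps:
m(I) = 4*I² (m(I) = (2*I)*(2*I) = 4*I²)
-90*(m((1 - 1)*4) + 65) = -90*(4*((1 - 1)*4)² + 65) = -90*(4*(0*4)² + 65) = -90*(4*0² + 65) = -90*(4*0 + 65) = -90*(0 + 65) = -90*65 = -5850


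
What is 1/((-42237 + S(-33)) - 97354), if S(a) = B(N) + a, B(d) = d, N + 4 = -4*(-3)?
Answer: -1/139616 ≈ -7.1625e-6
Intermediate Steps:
N = 8 (N = -4 - 4*(-3) = -4 + 12 = 8)
S(a) = 8 + a
1/((-42237 + S(-33)) - 97354) = 1/((-42237 + (8 - 33)) - 97354) = 1/((-42237 - 25) - 97354) = 1/(-42262 - 97354) = 1/(-139616) = -1/139616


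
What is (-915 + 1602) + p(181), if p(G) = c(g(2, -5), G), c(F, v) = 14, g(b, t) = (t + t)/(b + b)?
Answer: 701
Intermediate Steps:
g(b, t) = t/b (g(b, t) = (2*t)/((2*b)) = (2*t)*(1/(2*b)) = t/b)
p(G) = 14
(-915 + 1602) + p(181) = (-915 + 1602) + 14 = 687 + 14 = 701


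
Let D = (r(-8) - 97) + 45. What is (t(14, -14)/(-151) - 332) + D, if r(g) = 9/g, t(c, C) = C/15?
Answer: -6978353/18120 ≈ -385.12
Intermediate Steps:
t(c, C) = C/15 (t(c, C) = C*(1/15) = C/15)
D = -425/8 (D = (9/(-8) - 97) + 45 = (9*(-⅛) - 97) + 45 = (-9/8 - 97) + 45 = -785/8 + 45 = -425/8 ≈ -53.125)
(t(14, -14)/(-151) - 332) + D = (((1/15)*(-14))/(-151) - 332) - 425/8 = (-14/15*(-1/151) - 332) - 425/8 = (14/2265 - 332) - 425/8 = -751966/2265 - 425/8 = -6978353/18120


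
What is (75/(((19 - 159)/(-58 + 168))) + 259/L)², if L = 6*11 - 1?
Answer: 2499900001/828100 ≈ 3018.8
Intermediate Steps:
L = 65 (L = 66 - 1 = 65)
(75/(((19 - 159)/(-58 + 168))) + 259/L)² = (75/(((19 - 159)/(-58 + 168))) + 259/65)² = (75/((-140/110)) + 259*(1/65))² = (75/((-140*1/110)) + 259/65)² = (75/(-14/11) + 259/65)² = (75*(-11/14) + 259/65)² = (-825/14 + 259/65)² = (-49999/910)² = 2499900001/828100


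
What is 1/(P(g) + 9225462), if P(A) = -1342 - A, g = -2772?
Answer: 1/9226892 ≈ 1.0838e-7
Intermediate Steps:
1/(P(g) + 9225462) = 1/((-1342 - 1*(-2772)) + 9225462) = 1/((-1342 + 2772) + 9225462) = 1/(1430 + 9225462) = 1/9226892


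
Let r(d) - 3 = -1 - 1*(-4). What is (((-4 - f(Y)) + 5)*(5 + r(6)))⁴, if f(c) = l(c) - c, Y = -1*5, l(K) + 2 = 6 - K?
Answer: 418161601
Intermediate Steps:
l(K) = 4 - K (l(K) = -2 + (6 - K) = 4 - K)
Y = -5
f(c) = 4 - 2*c (f(c) = (4 - c) - c = 4 - 2*c)
r(d) = 6 (r(d) = 3 + (-1 - 1*(-4)) = 3 + (-1 + 4) = 3 + 3 = 6)
(((-4 - f(Y)) + 5)*(5 + r(6)))⁴ = (((-4 - (4 - 2*(-5))) + 5)*(5 + 6))⁴ = (((-4 - (4 + 10)) + 5)*11)⁴ = (((-4 - 1*14) + 5)*11)⁴ = (((-4 - 14) + 5)*11)⁴ = ((-18 + 5)*11)⁴ = (-13*11)⁴ = (-143)⁴ = 418161601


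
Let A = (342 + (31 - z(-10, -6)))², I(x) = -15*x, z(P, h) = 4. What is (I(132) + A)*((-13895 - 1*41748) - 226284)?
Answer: -37829246787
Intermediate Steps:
A = 136161 (A = (342 + (31 - 1*4))² = (342 + (31 - 4))² = (342 + 27)² = 369² = 136161)
(I(132) + A)*((-13895 - 1*41748) - 226284) = (-15*132 + 136161)*((-13895 - 1*41748) - 226284) = (-1980 + 136161)*((-13895 - 41748) - 226284) = 134181*(-55643 - 226284) = 134181*(-281927) = -37829246787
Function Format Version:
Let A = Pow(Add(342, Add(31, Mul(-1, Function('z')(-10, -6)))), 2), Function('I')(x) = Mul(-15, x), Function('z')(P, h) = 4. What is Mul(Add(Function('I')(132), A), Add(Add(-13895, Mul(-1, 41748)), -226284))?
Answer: -37829246787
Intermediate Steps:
A = 136161 (A = Pow(Add(342, Add(31, Mul(-1, 4))), 2) = Pow(Add(342, Add(31, -4)), 2) = Pow(Add(342, 27), 2) = Pow(369, 2) = 136161)
Mul(Add(Function('I')(132), A), Add(Add(-13895, Mul(-1, 41748)), -226284)) = Mul(Add(Mul(-15, 132), 136161), Add(Add(-13895, Mul(-1, 41748)), -226284)) = Mul(Add(-1980, 136161), Add(Add(-13895, -41748), -226284)) = Mul(134181, Add(-55643, -226284)) = Mul(134181, -281927) = -37829246787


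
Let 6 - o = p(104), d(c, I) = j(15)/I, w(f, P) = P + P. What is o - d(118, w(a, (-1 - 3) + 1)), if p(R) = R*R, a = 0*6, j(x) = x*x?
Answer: -21545/2 ≈ -10773.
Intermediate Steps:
j(x) = x²
a = 0
p(R) = R²
w(f, P) = 2*P
d(c, I) = 225/I (d(c, I) = 15²/I = 225/I)
o = -10810 (o = 6 - 1*104² = 6 - 1*10816 = 6 - 10816 = -10810)
o - d(118, w(a, (-1 - 3) + 1)) = -10810 - 225/(2*((-1 - 3) + 1)) = -10810 - 225/(2*(-4 + 1)) = -10810 - 225/(2*(-3)) = -10810 - 225/(-6) = -10810 - 225*(-1)/6 = -10810 - 1*(-75/2) = -10810 + 75/2 = -21545/2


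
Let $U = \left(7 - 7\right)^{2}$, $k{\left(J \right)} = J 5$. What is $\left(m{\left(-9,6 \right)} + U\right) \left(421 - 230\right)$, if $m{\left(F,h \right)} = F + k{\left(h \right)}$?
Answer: $4011$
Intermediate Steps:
$k{\left(J \right)} = 5 J$
$m{\left(F,h \right)} = F + 5 h$
$U = 0$ ($U = 0^{2} = 0$)
$\left(m{\left(-9,6 \right)} + U\right) \left(421 - 230\right) = \left(\left(-9 + 5 \cdot 6\right) + 0\right) \left(421 - 230\right) = \left(\left(-9 + 30\right) + 0\right) 191 = \left(21 + 0\right) 191 = 21 \cdot 191 = 4011$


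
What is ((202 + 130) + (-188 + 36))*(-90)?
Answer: -16200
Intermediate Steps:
((202 + 130) + (-188 + 36))*(-90) = (332 - 152)*(-90) = 180*(-90) = -16200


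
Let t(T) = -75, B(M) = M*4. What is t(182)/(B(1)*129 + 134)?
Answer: -3/26 ≈ -0.11538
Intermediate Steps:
B(M) = 4*M
t(182)/(B(1)*129 + 134) = -75/((4*1)*129 + 134) = -75/(4*129 + 134) = -75/(516 + 134) = -75/650 = -75*1/650 = -3/26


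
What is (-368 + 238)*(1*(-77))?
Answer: 10010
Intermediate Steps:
(-368 + 238)*(1*(-77)) = -130*(-77) = 10010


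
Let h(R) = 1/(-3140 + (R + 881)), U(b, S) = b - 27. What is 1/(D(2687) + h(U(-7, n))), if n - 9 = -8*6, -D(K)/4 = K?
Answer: -2293/24645165 ≈ -9.3041e-5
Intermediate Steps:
D(K) = -4*K
n = -39 (n = 9 - 8*6 = 9 - 48 = -39)
U(b, S) = -27 + b
h(R) = 1/(-2259 + R) (h(R) = 1/(-3140 + (881 + R)) = 1/(-2259 + R))
1/(D(2687) + h(U(-7, n))) = 1/(-4*2687 + 1/(-2259 + (-27 - 7))) = 1/(-10748 + 1/(-2259 - 34)) = 1/(-10748 + 1/(-2293)) = 1/(-10748 - 1/2293) = 1/(-24645165/2293) = -2293/24645165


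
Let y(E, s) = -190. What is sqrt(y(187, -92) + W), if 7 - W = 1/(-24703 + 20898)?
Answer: I*sqrt(2649474770)/3805 ≈ 13.528*I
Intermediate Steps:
W = 26636/3805 (W = 7 - 1/(-24703 + 20898) = 7 - 1/(-3805) = 7 - 1*(-1/3805) = 7 + 1/3805 = 26636/3805 ≈ 7.0003)
sqrt(y(187, -92) + W) = sqrt(-190 + 26636/3805) = sqrt(-696314/3805) = I*sqrt(2649474770)/3805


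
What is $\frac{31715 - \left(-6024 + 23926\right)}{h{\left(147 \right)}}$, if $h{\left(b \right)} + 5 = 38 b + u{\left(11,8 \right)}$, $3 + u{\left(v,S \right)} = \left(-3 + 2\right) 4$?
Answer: $\frac{13813}{5574} \approx 2.4781$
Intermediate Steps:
$u{\left(v,S \right)} = -7$ ($u{\left(v,S \right)} = -3 + \left(-3 + 2\right) 4 = -3 - 4 = -7$)
$h{\left(b \right)} = -12 + 38 b$ ($h{\left(b \right)} = -5 + \left(38 b - 7\right) = -5 + \left(-7 + 38 b\right) = -12 + 38 b$)
$\frac{31715 - \left(-6024 + 23926\right)}{h{\left(147 \right)}} = \frac{31715 - \left(-6024 + 23926\right)}{-12 + 38 \cdot 147} = \frac{31715 - 17902}{-12 + 5586} = \frac{31715 - 17902}{5574} = 13813 \cdot \frac{1}{5574} = \frac{13813}{5574}$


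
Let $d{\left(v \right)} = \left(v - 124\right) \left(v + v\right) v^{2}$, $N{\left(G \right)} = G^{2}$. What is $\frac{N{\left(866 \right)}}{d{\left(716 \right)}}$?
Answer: $\frac{187489}{108650262016} \approx 1.7256 \cdot 10^{-6}$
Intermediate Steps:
$d{\left(v \right)} = 2 v^{3} \left(-124 + v\right)$ ($d{\left(v \right)} = \left(-124 + v\right) 2 v v^{2} = 2 v \left(-124 + v\right) v^{2} = 2 v^{3} \left(-124 + v\right)$)
$\frac{N{\left(866 \right)}}{d{\left(716 \right)}} = \frac{866^{2}}{2 \cdot 716^{3} \left(-124 + 716\right)} = \frac{749956}{2 \cdot 367061696 \cdot 592} = \frac{749956}{434601048064} = 749956 \cdot \frac{1}{434601048064} = \frac{187489}{108650262016}$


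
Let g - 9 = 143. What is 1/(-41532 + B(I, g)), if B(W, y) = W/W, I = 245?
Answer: -1/41531 ≈ -2.4078e-5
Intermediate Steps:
g = 152 (g = 9 + 143 = 152)
B(W, y) = 1
1/(-41532 + B(I, g)) = 1/(-41532 + 1) = 1/(-41531) = -1/41531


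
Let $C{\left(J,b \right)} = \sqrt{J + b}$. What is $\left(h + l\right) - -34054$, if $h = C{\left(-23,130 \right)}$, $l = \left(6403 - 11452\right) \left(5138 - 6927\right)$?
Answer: $9066715 + \sqrt{107} \approx 9.0667 \cdot 10^{6}$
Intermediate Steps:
$l = 9032661$ ($l = \left(-5049\right) \left(-1789\right) = 9032661$)
$h = \sqrt{107}$ ($h = \sqrt{-23 + 130} = \sqrt{107} \approx 10.344$)
$\left(h + l\right) - -34054 = \left(\sqrt{107} + 9032661\right) - -34054 = \left(9032661 + \sqrt{107}\right) + 34054 = 9066715 + \sqrt{107}$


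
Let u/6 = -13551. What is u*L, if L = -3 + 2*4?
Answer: -406530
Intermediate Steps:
u = -81306 (u = 6*(-13551) = -81306)
L = 5 (L = -3 + 8 = 5)
u*L = -81306*5 = -406530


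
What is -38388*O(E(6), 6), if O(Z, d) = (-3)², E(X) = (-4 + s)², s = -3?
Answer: -345492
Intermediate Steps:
E(X) = 49 (E(X) = (-4 - 3)² = (-7)² = 49)
O(Z, d) = 9
-38388*O(E(6), 6) = -38388*9 = -345492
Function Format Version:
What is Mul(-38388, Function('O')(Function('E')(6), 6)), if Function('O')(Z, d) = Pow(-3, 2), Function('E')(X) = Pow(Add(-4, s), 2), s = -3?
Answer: -345492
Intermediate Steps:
Function('E')(X) = 49 (Function('E')(X) = Pow(Add(-4, -3), 2) = Pow(-7, 2) = 49)
Function('O')(Z, d) = 9
Mul(-38388, Function('O')(Function('E')(6), 6)) = Mul(-38388, 9) = -345492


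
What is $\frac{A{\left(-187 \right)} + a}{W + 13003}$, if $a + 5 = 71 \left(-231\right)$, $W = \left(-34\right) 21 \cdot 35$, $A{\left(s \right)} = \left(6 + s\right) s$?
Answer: $- \frac{17441}{11987} \approx -1.455$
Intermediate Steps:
$A{\left(s \right)} = s \left(6 + s\right)$
$W = -24990$ ($W = \left(-714\right) 35 = -24990$)
$a = -16406$ ($a = -5 + 71 \left(-231\right) = -5 - 16401 = -16406$)
$\frac{A{\left(-187 \right)} + a}{W + 13003} = \frac{- 187 \left(6 - 187\right) - 16406}{-24990 + 13003} = \frac{\left(-187\right) \left(-181\right) - 16406}{-11987} = \left(33847 - 16406\right) \left(- \frac{1}{11987}\right) = 17441 \left(- \frac{1}{11987}\right) = - \frac{17441}{11987}$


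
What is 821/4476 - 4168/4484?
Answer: -3743651/5017596 ≈ -0.74610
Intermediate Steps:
821/4476 - 4168/4484 = 821*(1/4476) - 4168*1/4484 = 821/4476 - 1042/1121 = -3743651/5017596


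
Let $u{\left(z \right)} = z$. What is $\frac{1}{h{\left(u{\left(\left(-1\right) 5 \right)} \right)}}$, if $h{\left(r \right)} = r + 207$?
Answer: $\frac{1}{202} \approx 0.0049505$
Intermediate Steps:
$h{\left(r \right)} = 207 + r$
$\frac{1}{h{\left(u{\left(\left(-1\right) 5 \right)} \right)}} = \frac{1}{207 - 5} = \frac{1}{202}$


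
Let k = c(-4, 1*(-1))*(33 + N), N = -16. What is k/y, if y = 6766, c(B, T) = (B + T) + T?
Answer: -3/199 ≈ -0.015075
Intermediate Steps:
c(B, T) = B + 2*T
k = -102 (k = (-4 + 2*(1*(-1)))*(33 - 16) = (-4 + 2*(-1))*17 = (-4 - 2)*17 = -6*17 = -102)
k/y = -102/6766 = -102*1/6766 = -3/199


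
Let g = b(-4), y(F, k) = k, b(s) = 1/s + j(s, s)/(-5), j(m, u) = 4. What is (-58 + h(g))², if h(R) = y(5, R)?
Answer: 1394761/400 ≈ 3486.9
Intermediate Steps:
b(s) = -⅘ + 1/s (b(s) = 1/s + 4/(-5) = 1/s + 4*(-⅕) = 1/s - ⅘ = -⅘ + 1/s)
g = -21/20 (g = -⅘ + 1/(-4) = -⅘ - ¼ = -21/20 ≈ -1.0500)
h(R) = R
(-58 + h(g))² = (-58 - 21/20)² = (-1181/20)² = 1394761/400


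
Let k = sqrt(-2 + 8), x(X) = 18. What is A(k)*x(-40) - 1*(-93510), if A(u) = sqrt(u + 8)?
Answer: 93510 + 18*sqrt(8 + sqrt(6)) ≈ 93568.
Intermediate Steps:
k = sqrt(6) ≈ 2.4495
A(u) = sqrt(8 + u)
A(k)*x(-40) - 1*(-93510) = sqrt(8 + sqrt(6))*18 - 1*(-93510) = 18*sqrt(8 + sqrt(6)) + 93510 = 93510 + 18*sqrt(8 + sqrt(6))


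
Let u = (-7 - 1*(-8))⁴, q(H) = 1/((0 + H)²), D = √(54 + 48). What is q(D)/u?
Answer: 1/102 ≈ 0.0098039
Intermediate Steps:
D = √102 ≈ 10.100
q(H) = H⁻² (q(H) = 1/(H²) = H⁻²)
u = 1 (u = (-7 + 8)⁴ = 1⁴ = 1)
q(D)/u = 1/((√102)²*1) = (1/102)*1 = 1/102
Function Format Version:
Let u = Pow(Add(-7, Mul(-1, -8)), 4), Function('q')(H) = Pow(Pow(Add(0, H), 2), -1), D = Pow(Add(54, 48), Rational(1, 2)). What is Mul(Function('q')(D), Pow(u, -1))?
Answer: Rational(1, 102) ≈ 0.0098039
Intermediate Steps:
D = Pow(102, Rational(1, 2)) ≈ 10.100
Function('q')(H) = Pow(H, -2) (Function('q')(H) = Pow(Pow(H, 2), -1) = Pow(H, -2))
u = 1 (u = Pow(Add(-7, 8), 4) = Pow(1, 4) = 1)
Mul(Function('q')(D), Pow(u, -1)) = Mul(Pow(Pow(102, Rational(1, 2)), -2), Pow(1, -1)) = Mul(Rational(1, 102), 1) = Rational(1, 102)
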